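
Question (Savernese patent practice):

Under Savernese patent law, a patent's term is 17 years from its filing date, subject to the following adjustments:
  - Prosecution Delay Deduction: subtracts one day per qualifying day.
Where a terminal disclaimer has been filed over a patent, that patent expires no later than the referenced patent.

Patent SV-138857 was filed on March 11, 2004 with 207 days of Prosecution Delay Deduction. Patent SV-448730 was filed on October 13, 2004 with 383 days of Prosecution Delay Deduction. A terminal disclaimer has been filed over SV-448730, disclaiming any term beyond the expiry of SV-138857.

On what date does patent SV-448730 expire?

Natural term of SV-448730:
  Base: filing + 17 years → 13 October 2021.
  Prosecution Delay Deduction: −383 days → 25 September 2020.
Expiry of referenced patent SV-138857:
  Base: filing + 17 years → 11 March 2021.
  Prosecution Delay Deduction: −207 days → 16 August 2020.
Terminal disclaimer: SV-448730 expires on the earlier of 25 September 2020 and 16 August 2020.

August 16, 2020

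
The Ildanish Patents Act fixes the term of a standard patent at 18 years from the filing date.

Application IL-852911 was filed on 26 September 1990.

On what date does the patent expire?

2008-09-26

Filing date + 18 years → 26 September 2008.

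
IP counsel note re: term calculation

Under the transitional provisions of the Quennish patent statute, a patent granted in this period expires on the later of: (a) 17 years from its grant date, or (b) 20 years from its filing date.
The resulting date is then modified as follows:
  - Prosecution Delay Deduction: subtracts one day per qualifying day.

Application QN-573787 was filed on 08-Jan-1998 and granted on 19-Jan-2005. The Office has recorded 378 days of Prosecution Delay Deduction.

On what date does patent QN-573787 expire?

2021-01-06

(a) grant + 17 years → 19 January 2022.
(b) filing + 20 years → 8 January 2018.
Later of the two: 19 January 2022.
Prosecution Delay Deduction: −378 days → 6 January 2021.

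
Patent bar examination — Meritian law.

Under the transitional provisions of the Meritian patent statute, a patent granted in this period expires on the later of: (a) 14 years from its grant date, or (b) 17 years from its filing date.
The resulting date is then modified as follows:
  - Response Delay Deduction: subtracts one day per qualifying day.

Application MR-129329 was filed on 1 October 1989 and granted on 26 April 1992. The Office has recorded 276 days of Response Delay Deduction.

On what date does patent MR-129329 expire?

(a) grant + 14 years → 26 April 2006.
(b) filing + 17 years → 1 October 2006.
Later of the two: 1 October 2006.
Response Delay Deduction: −276 days → 29 December 2005.

December 29, 2005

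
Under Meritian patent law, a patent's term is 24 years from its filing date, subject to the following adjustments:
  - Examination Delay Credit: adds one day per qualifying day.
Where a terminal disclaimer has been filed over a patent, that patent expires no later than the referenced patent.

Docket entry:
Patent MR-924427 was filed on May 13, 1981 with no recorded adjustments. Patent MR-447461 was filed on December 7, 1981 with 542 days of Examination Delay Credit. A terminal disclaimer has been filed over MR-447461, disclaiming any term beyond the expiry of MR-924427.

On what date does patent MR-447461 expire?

2005-05-13

Natural term of MR-447461:
  Base: filing + 24 years → 7 December 2005.
  Examination Delay Credit: +542 days → 2 June 2007.
Expiry of referenced patent MR-924427:
  Base: filing + 24 years → 13 May 2005.
Terminal disclaimer: MR-447461 expires on the earlier of 2 June 2007 and 13 May 2005.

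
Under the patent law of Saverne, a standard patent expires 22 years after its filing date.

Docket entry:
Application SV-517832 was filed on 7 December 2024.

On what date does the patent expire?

December 7, 2046

Filing date + 22 years → 7 December 2046.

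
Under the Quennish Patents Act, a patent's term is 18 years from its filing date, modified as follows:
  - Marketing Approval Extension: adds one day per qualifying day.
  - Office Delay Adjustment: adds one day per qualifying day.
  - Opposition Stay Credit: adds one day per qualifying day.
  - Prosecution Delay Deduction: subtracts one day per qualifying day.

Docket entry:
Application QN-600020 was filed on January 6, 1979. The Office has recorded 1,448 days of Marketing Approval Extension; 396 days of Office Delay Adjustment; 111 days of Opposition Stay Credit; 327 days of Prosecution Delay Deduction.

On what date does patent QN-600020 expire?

June 22, 2001

Base term: filing date + 18 years → 6 January 1997.
Marketing Approval Extension: +1448 days → 24 December 2000.
Office Delay Adjustment: +396 days → 24 January 2002.
Opposition Stay Credit: +111 days → 15 May 2002.
Prosecution Delay Deduction: −327 days → 22 June 2001.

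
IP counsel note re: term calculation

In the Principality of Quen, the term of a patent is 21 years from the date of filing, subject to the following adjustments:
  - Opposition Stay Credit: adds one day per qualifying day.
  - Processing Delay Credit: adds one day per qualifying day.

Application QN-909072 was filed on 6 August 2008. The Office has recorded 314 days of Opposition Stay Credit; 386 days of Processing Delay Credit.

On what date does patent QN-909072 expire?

July 7, 2031

Base term: filing date + 21 years → 6 August 2029.
Opposition Stay Credit: +314 days → 16 June 2030.
Processing Delay Credit: +386 days → 7 July 2031.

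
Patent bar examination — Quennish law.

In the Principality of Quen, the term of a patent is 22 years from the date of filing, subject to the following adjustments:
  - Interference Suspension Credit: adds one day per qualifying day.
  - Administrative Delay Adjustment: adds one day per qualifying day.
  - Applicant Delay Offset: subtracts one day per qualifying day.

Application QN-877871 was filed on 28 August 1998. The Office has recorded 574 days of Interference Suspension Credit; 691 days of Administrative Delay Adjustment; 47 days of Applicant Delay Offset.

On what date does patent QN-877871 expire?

Base term: filing date + 22 years → 28 August 2020.
Interference Suspension Credit: +574 days → 25 March 2022.
Administrative Delay Adjustment: +691 days → 14 February 2024.
Applicant Delay Offset: −47 days → 29 December 2023.

December 29, 2023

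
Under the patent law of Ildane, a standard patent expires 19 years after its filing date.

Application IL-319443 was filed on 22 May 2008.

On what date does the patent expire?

Filing date + 19 years → 22 May 2027.

2027-05-22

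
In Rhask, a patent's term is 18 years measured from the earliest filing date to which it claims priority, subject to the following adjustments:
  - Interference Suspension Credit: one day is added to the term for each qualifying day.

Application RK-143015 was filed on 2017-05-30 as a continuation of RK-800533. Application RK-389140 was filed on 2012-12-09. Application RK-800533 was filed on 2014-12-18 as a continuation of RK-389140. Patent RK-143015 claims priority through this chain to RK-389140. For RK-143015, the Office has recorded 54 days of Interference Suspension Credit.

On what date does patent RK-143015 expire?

Earliest priority filing: 9 December 2012.
Base term: 9 December 2012 + 18 years → 9 December 2030.
Interference Suspension Credit: +54 days → 1 February 2031.

2031-02-01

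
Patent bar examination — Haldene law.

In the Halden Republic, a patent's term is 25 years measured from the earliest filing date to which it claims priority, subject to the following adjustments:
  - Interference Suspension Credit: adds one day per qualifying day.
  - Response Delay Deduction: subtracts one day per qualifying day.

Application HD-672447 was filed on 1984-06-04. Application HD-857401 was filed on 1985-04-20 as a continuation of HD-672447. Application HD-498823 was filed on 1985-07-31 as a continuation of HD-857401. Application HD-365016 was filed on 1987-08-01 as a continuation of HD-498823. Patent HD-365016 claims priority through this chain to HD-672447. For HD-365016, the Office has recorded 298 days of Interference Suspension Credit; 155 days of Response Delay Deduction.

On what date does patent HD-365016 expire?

Earliest priority filing: 4 June 1984.
Base term: 4 June 1984 + 25 years → 4 June 2009.
Interference Suspension Credit: +298 days → 29 March 2010.
Response Delay Deduction: −155 days → 25 October 2009.

October 25, 2009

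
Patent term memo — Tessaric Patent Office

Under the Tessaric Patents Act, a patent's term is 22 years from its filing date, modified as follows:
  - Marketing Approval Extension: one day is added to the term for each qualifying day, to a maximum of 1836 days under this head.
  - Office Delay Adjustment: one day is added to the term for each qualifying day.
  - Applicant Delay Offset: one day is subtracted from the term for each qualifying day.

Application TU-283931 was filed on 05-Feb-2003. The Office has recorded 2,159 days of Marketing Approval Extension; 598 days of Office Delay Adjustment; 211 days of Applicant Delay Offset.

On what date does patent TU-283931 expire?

2031-03-09

Base term: filing date + 22 years → 5 February 2025.
Marketing Approval Extension: 2159 days claimed exceeds the 1836-day cap, so +1836 days → 15 February 2030.
Office Delay Adjustment: +598 days → 6 October 2031.
Applicant Delay Offset: −211 days → 9 March 2031.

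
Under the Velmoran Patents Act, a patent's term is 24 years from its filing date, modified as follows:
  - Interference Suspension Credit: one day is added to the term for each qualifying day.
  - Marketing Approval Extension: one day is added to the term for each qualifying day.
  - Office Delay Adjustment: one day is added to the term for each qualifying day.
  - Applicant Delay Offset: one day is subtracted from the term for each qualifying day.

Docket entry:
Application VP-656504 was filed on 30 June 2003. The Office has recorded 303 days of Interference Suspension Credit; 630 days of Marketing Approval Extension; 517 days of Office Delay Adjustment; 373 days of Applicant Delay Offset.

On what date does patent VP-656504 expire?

Base term: filing date + 24 years → 30 June 2027.
Interference Suspension Credit: +303 days → 28 April 2028.
Marketing Approval Extension: +630 days → 18 January 2030.
Office Delay Adjustment: +517 days → 19 June 2031.
Applicant Delay Offset: −373 days → 11 June 2030.

June 11, 2030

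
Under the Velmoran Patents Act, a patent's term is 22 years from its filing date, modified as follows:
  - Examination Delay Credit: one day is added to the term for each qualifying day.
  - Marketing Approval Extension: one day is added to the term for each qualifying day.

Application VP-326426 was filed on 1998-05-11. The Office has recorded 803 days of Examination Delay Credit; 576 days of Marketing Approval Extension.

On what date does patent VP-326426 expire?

2024-02-19

Base term: filing date + 22 years → 11 May 2020.
Examination Delay Credit: +803 days → 23 July 2022.
Marketing Approval Extension: +576 days → 19 February 2024.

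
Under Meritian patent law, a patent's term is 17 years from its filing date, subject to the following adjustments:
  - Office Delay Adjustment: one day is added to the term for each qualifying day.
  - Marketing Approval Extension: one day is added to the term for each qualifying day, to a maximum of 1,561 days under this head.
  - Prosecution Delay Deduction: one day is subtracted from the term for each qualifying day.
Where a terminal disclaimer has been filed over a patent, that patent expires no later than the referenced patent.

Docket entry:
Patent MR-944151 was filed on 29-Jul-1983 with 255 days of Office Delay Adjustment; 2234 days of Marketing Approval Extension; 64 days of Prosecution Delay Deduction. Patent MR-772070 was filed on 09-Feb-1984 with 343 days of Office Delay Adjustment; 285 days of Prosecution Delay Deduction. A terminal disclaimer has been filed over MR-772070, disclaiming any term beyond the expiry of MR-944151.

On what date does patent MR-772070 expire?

April 8, 2001

Natural term of MR-772070:
  Base: filing + 17 years → 9 February 2001.
  Office Delay Adjustment: +343 days → 18 January 2002.
  Prosecution Delay Deduction: −285 days → 8 April 2001.
Expiry of referenced patent MR-944151:
  Base: filing + 17 years → 29 July 2000.
  Office Delay Adjustment: +255 days → 10 April 2001.
  Marketing Approval Extension: 2234 days claimed exceeds the 1561-day cap, so +1561 days → 19 July 2005.
  Prosecution Delay Deduction: −64 days → 16 May 2005.
Terminal disclaimer: MR-772070 expires on the earlier of 8 April 2001 and 16 May 2005.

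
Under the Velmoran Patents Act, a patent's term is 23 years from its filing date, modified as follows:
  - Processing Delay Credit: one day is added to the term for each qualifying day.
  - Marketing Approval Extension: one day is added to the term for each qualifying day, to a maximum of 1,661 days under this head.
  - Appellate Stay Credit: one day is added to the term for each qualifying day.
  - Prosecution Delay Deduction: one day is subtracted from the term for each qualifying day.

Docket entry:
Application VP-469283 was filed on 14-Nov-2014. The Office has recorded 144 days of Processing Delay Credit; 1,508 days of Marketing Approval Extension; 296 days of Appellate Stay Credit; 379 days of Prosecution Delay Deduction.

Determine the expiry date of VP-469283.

2042-03-02

Base term: filing date + 23 years → 14 November 2037.
Processing Delay Credit: +144 days → 7 April 2038.
Marketing Approval Extension: 1508 days (within the 1661-day cap) → +1508 days → 24 May 2042.
Appellate Stay Credit: +296 days → 16 March 2043.
Prosecution Delay Deduction: −379 days → 2 March 2042.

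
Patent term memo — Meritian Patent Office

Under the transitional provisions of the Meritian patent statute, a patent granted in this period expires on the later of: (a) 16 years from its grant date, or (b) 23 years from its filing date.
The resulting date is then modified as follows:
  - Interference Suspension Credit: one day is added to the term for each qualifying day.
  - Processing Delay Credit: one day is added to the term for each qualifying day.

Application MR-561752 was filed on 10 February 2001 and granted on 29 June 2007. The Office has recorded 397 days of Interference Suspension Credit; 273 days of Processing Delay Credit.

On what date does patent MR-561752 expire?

(a) grant + 16 years → 29 June 2023.
(b) filing + 23 years → 10 February 2024.
Later of the two: 10 February 2024.
Interference Suspension Credit: +397 days → 13 March 2025.
Processing Delay Credit: +273 days → 11 December 2025.

2025-12-11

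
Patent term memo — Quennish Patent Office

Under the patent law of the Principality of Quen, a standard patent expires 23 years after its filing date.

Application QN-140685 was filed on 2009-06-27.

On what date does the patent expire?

June 27, 2032

Filing date + 23 years → 27 June 2032.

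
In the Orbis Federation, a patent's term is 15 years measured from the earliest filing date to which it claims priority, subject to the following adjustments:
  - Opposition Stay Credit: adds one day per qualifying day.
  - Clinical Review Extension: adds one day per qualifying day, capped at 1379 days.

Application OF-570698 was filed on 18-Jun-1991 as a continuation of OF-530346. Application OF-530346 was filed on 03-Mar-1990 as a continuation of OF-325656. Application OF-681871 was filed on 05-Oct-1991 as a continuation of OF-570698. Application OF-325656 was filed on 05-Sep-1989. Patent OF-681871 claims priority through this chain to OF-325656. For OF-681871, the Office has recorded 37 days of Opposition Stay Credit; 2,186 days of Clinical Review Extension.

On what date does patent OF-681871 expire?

2008-07-22

Earliest priority filing: 5 September 1989.
Base term: 5 September 1989 + 15 years → 5 September 2004.
Opposition Stay Credit: +37 days → 12 October 2004.
Clinical Review Extension: 2186 days claimed exceeds the 1379-day cap, so +1379 days → 22 July 2008.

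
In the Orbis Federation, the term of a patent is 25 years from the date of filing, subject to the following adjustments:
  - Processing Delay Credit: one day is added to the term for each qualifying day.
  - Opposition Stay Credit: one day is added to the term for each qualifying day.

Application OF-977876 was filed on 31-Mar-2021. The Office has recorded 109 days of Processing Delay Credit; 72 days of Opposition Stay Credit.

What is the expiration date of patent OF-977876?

Base term: filing date + 25 years → 31 March 2046.
Processing Delay Credit: +109 days → 18 July 2046.
Opposition Stay Credit: +72 days → 28 September 2046.

2046-09-28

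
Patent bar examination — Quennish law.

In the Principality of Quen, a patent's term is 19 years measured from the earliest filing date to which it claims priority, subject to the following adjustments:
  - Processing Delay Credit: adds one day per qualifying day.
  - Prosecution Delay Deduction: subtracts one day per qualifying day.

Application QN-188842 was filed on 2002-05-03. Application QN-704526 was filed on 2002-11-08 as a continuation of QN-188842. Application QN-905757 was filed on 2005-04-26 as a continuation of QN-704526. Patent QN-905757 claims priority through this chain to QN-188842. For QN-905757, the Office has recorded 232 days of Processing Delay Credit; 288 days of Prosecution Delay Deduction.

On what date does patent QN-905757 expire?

2021-03-08

Earliest priority filing: 3 May 2002.
Base term: 3 May 2002 + 19 years → 3 May 2021.
Processing Delay Credit: +232 days → 21 December 2021.
Prosecution Delay Deduction: −288 days → 8 March 2021.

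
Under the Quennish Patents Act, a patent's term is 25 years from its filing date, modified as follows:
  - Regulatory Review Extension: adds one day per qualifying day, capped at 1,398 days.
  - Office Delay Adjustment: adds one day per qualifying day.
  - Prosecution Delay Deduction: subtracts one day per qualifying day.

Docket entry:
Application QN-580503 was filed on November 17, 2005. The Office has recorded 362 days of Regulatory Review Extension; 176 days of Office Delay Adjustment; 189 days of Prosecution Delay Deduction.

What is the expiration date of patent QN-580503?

2031-11-01

Base term: filing date + 25 years → 17 November 2030.
Regulatory Review Extension: 362 days (within the 1398-day cap) → +362 days → 14 November 2031.
Office Delay Adjustment: +176 days → 8 May 2032.
Prosecution Delay Deduction: −189 days → 1 November 2031.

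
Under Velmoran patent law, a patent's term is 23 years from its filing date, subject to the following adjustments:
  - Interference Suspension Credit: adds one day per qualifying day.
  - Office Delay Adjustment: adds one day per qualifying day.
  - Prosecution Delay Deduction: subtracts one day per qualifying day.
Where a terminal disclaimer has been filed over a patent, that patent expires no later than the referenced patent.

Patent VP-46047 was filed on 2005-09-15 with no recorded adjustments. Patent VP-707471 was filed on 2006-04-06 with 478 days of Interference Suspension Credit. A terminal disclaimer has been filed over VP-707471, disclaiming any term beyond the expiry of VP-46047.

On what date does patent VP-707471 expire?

2028-09-15

Natural term of VP-707471:
  Base: filing + 23 years → 6 April 2029.
  Interference Suspension Credit: +478 days → 28 July 2030.
Expiry of referenced patent VP-46047:
  Base: filing + 23 years → 15 September 2028.
Terminal disclaimer: VP-707471 expires on the earlier of 28 July 2030 and 15 September 2028.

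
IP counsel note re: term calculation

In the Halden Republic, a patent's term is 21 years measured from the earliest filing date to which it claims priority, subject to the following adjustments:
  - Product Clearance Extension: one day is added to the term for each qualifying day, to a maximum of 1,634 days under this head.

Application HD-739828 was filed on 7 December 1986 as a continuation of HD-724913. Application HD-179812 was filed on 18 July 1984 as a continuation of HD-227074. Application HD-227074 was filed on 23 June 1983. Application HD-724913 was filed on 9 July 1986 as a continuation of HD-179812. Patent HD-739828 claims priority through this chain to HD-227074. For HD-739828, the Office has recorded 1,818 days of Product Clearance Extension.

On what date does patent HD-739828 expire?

2008-12-13

Earliest priority filing: 23 June 1983.
Base term: 23 June 1983 + 21 years → 23 June 2004.
Product Clearance Extension: 1818 days claimed exceeds the 1634-day cap, so +1634 days → 13 December 2008.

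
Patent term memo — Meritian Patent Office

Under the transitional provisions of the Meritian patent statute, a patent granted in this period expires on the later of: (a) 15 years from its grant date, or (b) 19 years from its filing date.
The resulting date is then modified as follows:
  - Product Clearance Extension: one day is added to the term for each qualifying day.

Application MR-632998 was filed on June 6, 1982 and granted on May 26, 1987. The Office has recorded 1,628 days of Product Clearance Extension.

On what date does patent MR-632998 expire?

(a) grant + 15 years → 26 May 2002.
(b) filing + 19 years → 6 June 2001.
Later of the two: 26 May 2002.
Product Clearance Extension: +1628 days → 9 November 2006.

November 9, 2006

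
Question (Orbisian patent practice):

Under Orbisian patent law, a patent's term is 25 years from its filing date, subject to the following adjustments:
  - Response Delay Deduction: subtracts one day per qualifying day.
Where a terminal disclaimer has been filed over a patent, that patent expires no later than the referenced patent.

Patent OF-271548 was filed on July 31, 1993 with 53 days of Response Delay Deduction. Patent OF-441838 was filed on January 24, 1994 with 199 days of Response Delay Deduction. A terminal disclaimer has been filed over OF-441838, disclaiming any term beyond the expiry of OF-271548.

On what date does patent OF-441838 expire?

June 8, 2018

Natural term of OF-441838:
  Base: filing + 25 years → 24 January 2019.
  Response Delay Deduction: −199 days → 9 July 2018.
Expiry of referenced patent OF-271548:
  Base: filing + 25 years → 31 July 2018.
  Response Delay Deduction: −53 days → 8 June 2018.
Terminal disclaimer: OF-441838 expires on the earlier of 9 July 2018 and 8 June 2018.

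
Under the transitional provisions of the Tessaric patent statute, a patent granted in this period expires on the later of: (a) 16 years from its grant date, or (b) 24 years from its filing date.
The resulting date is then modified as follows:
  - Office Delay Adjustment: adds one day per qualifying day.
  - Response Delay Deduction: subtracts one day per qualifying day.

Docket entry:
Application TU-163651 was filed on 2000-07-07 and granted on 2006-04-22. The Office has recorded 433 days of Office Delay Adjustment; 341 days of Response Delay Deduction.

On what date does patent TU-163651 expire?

(a) grant + 16 years → 22 April 2022.
(b) filing + 24 years → 7 July 2024.
Later of the two: 7 July 2024.
Office Delay Adjustment: +433 days → 13 September 2025.
Response Delay Deduction: −341 days → 7 October 2024.

2024-10-07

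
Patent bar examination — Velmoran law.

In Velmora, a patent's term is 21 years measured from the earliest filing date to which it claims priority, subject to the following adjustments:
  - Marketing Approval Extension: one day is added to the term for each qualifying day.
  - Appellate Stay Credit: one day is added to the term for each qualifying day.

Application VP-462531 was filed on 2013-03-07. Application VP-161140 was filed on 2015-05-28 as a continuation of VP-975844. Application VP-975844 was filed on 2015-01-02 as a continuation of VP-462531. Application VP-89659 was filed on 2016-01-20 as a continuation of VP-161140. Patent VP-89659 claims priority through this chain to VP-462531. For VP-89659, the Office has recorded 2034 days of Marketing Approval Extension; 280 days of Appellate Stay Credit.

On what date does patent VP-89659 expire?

2040-07-07

Earliest priority filing: 7 March 2013.
Base term: 7 March 2013 + 21 years → 7 March 2034.
Marketing Approval Extension: +2034 days → 1 October 2039.
Appellate Stay Credit: +280 days → 7 July 2040.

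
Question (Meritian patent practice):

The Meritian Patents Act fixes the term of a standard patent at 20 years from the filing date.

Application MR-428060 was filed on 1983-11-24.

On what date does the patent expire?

2003-11-24

Filing date + 20 years → 24 November 2003.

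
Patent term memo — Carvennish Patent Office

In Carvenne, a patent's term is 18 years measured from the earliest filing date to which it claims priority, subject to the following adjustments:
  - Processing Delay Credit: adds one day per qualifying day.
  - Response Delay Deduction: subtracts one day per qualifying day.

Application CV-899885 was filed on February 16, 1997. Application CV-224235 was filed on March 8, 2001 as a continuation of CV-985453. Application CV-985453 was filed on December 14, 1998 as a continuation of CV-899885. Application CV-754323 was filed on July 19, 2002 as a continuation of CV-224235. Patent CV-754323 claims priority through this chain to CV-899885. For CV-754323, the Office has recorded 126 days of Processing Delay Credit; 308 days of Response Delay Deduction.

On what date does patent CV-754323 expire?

August 18, 2014

Earliest priority filing: 16 February 1997.
Base term: 16 February 1997 + 18 years → 16 February 2015.
Processing Delay Credit: +126 days → 22 June 2015.
Response Delay Deduction: −308 days → 18 August 2014.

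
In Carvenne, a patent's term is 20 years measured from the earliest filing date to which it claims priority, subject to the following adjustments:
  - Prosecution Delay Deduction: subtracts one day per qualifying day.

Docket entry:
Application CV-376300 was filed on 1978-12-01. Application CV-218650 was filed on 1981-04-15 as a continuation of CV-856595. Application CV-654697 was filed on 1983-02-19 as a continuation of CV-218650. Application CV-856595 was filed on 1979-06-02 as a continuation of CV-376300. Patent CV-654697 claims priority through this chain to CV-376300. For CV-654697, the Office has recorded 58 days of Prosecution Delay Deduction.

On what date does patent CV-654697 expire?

Earliest priority filing: 1 December 1978.
Base term: 1 December 1978 + 20 years → 1 December 1998.
Prosecution Delay Deduction: −58 days → 4 October 1998.

October 4, 1998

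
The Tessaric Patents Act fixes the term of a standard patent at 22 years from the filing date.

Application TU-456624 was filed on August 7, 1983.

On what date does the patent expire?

Filing date + 22 years → 7 August 2005.

2005-08-07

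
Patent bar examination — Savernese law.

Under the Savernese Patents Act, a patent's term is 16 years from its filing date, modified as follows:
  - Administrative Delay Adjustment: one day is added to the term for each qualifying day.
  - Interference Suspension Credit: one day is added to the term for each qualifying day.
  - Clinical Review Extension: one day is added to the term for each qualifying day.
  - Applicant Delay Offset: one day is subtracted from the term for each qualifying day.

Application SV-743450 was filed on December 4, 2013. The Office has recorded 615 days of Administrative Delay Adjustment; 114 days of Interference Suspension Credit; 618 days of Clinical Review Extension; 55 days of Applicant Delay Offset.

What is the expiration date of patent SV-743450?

June 18, 2033

Base term: filing date + 16 years → 4 December 2029.
Administrative Delay Adjustment: +615 days → 11 August 2031.
Interference Suspension Credit: +114 days → 3 December 2031.
Clinical Review Extension: +618 days → 12 August 2033.
Applicant Delay Offset: −55 days → 18 June 2033.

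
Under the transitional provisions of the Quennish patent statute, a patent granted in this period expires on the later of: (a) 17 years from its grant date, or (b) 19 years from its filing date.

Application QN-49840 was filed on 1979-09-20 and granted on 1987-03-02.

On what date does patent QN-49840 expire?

March 2, 2004

(a) grant + 17 years → 2 March 2004.
(b) filing + 19 years → 20 September 1998.
Later of the two: 2 March 2004.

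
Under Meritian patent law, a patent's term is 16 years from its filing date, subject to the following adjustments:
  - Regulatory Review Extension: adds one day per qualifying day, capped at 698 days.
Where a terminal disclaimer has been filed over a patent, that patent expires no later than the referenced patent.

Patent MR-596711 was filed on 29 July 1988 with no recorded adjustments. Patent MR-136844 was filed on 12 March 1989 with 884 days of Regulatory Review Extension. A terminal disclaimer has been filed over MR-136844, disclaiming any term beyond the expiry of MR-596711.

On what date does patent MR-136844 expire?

Natural term of MR-136844:
  Base: filing + 16 years → 12 March 2005.
  Regulatory Review Extension: 884 days claimed exceeds the 698-day cap, so +698 days → 8 February 2007.
Expiry of referenced patent MR-596711:
  Base: filing + 16 years → 29 July 2004.
Terminal disclaimer: MR-136844 expires on the earlier of 8 February 2007 and 29 July 2004.

2004-07-29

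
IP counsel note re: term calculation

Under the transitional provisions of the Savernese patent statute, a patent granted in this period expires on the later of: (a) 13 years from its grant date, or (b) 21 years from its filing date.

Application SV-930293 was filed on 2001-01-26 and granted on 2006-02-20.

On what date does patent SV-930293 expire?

January 26, 2022

(a) grant + 13 years → 20 February 2019.
(b) filing + 21 years → 26 January 2022.
Later of the two: 26 January 2022.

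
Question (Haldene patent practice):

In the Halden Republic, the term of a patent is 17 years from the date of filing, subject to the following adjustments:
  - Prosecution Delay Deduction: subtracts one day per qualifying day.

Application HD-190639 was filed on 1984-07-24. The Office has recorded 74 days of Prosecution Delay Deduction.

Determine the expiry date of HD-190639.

2001-05-11

Base term: filing date + 17 years → 24 July 2001.
Prosecution Delay Deduction: −74 days → 11 May 2001.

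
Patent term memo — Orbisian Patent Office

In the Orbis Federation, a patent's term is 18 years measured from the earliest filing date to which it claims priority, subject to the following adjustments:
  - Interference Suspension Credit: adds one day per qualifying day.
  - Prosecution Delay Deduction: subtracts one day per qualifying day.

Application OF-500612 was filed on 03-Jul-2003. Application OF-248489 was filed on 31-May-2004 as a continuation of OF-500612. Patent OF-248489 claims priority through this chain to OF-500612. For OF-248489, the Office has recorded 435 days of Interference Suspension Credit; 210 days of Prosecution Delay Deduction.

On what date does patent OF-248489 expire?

Earliest priority filing: 3 July 2003.
Base term: 3 July 2003 + 18 years → 3 July 2021.
Interference Suspension Credit: +435 days → 11 September 2022.
Prosecution Delay Deduction: −210 days → 13 February 2022.

2022-02-13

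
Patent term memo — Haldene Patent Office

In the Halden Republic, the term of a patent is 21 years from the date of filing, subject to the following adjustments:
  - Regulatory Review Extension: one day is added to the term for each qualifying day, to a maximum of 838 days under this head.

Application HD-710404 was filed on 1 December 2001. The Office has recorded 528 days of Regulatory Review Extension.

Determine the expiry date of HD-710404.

2024-05-12

Base term: filing date + 21 years → 1 December 2022.
Regulatory Review Extension: 528 days (within the 838-day cap) → +528 days → 12 May 2024.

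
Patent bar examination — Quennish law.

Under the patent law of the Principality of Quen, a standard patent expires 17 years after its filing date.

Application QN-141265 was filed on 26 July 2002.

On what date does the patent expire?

2019-07-26

Filing date + 17 years → 26 July 2019.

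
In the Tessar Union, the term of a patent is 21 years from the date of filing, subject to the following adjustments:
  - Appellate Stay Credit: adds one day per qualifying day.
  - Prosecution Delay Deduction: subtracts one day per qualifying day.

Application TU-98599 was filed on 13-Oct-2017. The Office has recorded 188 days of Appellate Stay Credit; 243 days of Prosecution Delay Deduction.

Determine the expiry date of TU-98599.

2038-08-19

Base term: filing date + 21 years → 13 October 2038.
Appellate Stay Credit: +188 days → 19 April 2039.
Prosecution Delay Deduction: −243 days → 19 August 2038.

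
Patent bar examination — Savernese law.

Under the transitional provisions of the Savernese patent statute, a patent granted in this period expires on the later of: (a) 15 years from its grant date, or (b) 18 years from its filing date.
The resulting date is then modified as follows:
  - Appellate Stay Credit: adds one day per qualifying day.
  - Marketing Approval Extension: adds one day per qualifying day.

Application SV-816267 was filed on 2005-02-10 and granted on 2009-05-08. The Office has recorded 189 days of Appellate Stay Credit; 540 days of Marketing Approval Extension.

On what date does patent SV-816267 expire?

(a) grant + 15 years → 8 May 2024.
(b) filing + 18 years → 10 February 2023.
Later of the two: 8 May 2024.
Appellate Stay Credit: +189 days → 13 November 2024.
Marketing Approval Extension: +540 days → 7 May 2026.

2026-05-07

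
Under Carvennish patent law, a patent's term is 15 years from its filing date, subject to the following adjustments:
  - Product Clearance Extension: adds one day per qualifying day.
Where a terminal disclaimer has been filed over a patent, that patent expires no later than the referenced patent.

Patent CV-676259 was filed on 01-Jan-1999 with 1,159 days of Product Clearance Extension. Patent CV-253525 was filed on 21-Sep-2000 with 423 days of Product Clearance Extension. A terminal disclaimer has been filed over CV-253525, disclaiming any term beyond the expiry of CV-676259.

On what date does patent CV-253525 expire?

Natural term of CV-253525:
  Base: filing + 15 years → 21 September 2015.
  Product Clearance Extension: +423 days → 17 November 2016.
Expiry of referenced patent CV-676259:
  Base: filing + 15 years → 1 January 2014.
  Product Clearance Extension: +1159 days → 5 March 2017.
Terminal disclaimer: CV-253525 expires on the earlier of 17 November 2016 and 5 March 2017.

2016-11-17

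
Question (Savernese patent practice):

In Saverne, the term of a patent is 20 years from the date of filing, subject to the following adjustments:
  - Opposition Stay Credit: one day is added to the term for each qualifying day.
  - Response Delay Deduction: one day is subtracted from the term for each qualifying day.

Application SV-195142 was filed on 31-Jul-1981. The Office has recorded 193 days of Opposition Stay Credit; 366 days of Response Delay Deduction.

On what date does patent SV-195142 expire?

Base term: filing date + 20 years → 31 July 2001.
Opposition Stay Credit: +193 days → 9 February 2002.
Response Delay Deduction: −366 days → 8 February 2001.

2001-02-08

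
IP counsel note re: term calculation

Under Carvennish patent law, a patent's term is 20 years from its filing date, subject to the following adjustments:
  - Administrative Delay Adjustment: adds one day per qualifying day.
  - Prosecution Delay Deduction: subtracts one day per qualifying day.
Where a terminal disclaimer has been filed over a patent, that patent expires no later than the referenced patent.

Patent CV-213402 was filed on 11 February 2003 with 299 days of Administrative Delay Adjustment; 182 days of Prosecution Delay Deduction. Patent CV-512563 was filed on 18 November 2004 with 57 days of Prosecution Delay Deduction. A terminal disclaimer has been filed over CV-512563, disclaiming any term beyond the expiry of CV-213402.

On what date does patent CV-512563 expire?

Natural term of CV-512563:
  Base: filing + 20 years → 18 November 2024.
  Prosecution Delay Deduction: −57 days → 22 September 2024.
Expiry of referenced patent CV-213402:
  Base: filing + 20 years → 11 February 2023.
  Administrative Delay Adjustment: +299 days → 7 December 2023.
  Prosecution Delay Deduction: −182 days → 8 June 2023.
Terminal disclaimer: CV-512563 expires on the earlier of 22 September 2024 and 8 June 2023.

2023-06-08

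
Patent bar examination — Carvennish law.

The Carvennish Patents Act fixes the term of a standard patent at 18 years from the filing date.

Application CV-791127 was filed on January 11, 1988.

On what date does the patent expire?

January 11, 2006

Filing date + 18 years → 11 January 2006.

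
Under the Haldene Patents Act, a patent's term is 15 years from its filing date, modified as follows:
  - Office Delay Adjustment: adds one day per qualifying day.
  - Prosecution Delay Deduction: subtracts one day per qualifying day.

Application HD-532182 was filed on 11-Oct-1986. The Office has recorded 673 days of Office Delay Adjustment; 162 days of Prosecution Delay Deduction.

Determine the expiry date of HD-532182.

March 6, 2003

Base term: filing date + 15 years → 11 October 2001.
Office Delay Adjustment: +673 days → 15 August 2003.
Prosecution Delay Deduction: −162 days → 6 March 2003.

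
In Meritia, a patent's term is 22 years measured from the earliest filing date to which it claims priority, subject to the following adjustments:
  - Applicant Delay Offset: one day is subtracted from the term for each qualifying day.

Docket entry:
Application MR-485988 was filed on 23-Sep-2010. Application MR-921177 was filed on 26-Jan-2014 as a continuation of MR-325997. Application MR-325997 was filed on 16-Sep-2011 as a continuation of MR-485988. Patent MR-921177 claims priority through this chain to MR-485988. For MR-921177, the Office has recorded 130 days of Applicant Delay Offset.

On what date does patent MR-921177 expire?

Earliest priority filing: 23 September 2010.
Base term: 23 September 2010 + 22 years → 23 September 2032.
Applicant Delay Offset: −130 days → 16 May 2032.

May 16, 2032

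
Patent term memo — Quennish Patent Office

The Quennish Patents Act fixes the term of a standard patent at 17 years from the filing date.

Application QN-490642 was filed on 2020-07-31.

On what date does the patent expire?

July 31, 2037

Filing date + 17 years → 31 July 2037.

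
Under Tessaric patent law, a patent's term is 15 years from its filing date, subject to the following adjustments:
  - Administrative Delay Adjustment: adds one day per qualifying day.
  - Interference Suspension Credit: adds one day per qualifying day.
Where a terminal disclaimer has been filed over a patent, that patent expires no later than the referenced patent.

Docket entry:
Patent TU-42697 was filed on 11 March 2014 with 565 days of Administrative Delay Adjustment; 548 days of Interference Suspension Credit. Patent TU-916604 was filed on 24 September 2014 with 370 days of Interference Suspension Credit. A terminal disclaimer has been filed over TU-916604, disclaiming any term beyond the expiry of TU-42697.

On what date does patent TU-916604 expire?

September 29, 2030

Natural term of TU-916604:
  Base: filing + 15 years → 24 September 2029.
  Interference Suspension Credit: +370 days → 29 September 2030.
Expiry of referenced patent TU-42697:
  Base: filing + 15 years → 11 March 2029.
  Administrative Delay Adjustment: +565 days → 27 September 2030.
  Interference Suspension Credit: +548 days → 28 March 2032.
Terminal disclaimer: TU-916604 expires on the earlier of 29 September 2030 and 28 March 2032.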